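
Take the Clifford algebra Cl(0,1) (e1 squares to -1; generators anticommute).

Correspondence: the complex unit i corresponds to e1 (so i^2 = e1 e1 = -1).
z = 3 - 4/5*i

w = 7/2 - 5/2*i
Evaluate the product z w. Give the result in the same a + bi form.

In blades: z = 3 - 4/5*e1, w = 7/2 - 5/2*e1.
Distribute z over w term by term (generator squares from the signature, products reordered to ascending indices): (3)*w = 21/2 - 15/2*e1; (-4/5*e1)*w = -2 - 14/5*e1.
Sum: 17/2 - 103/10*e1; translating back through the correspondence:
Answer: 17/2 - 103/10*i


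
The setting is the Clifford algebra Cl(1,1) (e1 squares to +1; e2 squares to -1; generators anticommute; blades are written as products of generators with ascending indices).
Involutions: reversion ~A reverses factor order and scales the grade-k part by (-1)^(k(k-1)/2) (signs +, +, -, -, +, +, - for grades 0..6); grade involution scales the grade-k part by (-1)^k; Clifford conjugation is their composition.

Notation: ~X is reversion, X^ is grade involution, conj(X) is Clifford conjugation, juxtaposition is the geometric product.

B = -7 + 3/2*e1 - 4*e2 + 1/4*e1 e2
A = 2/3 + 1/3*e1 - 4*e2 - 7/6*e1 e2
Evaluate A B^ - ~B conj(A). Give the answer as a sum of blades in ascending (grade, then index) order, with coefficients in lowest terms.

first term: 253/24 + 1/3*e1 + 29*e2 + 11/3*e1 e2
second term: 253/24 - 1/3*e1 - 29*e2 - 11/3*e1 e2
Answer: 2/3*e1 + 58*e2 + 22/3*e1 e2


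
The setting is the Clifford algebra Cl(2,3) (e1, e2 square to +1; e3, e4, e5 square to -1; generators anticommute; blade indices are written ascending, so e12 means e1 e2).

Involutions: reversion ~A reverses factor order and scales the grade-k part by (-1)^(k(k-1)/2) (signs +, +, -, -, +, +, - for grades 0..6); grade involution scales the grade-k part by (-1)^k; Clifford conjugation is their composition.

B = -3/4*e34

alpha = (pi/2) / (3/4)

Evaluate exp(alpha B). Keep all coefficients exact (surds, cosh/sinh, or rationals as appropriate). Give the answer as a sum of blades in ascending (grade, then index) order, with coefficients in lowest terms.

B^2 = (-3/4)^2*(e34)^2 = 9/16*(-1) = -9/16 (a basis 2-blade squares to minus the product of its generators' squares).
B^2 = -9/16 — the negative square puts this in the circular regime; l = 3/4, alpha*l = pi/2, so exp(alpha B) = cos(pi/2) + (sin(pi/2)/(3/4))*B = 0 + (4/3)*B.
Answer: -e34


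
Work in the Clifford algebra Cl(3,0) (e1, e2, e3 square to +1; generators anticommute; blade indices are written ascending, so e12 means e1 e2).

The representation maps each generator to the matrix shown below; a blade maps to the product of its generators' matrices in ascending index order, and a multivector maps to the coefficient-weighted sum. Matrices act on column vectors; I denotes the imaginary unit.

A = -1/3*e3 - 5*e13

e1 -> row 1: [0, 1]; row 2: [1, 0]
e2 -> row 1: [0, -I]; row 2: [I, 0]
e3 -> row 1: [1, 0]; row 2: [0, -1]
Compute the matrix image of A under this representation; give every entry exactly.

Bivector images (products of the table entries): rho(e13) = rho(e1)rho(e3) = row 1: [0, -1]; row 2: [1, 0].
M = (-1/3)*rho(e3) + (-5)*rho(e13), summed entrywise:
Answer: row 1: [-1/3, 5]; row 2: [-5, 1/3]


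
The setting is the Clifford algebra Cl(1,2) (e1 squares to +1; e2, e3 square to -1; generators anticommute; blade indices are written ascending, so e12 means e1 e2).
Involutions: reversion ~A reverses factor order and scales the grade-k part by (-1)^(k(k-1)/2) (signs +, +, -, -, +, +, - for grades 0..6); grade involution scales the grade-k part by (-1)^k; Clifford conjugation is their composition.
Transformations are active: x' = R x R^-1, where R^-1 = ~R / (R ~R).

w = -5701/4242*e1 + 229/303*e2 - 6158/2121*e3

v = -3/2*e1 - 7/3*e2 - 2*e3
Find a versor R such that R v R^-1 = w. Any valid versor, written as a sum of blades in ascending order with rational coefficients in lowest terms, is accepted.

Sketch: the shared square -259/36 makes R = v + w = -6032/2121*e1 - 478/303*e2 - 10400/2121*e3 the natural versor; its sandwich fixes that direction, negates (v - w)/2, and sends v to w.
Answer: -6032/2121*e1 - 478/303*e2 - 10400/2121*e3


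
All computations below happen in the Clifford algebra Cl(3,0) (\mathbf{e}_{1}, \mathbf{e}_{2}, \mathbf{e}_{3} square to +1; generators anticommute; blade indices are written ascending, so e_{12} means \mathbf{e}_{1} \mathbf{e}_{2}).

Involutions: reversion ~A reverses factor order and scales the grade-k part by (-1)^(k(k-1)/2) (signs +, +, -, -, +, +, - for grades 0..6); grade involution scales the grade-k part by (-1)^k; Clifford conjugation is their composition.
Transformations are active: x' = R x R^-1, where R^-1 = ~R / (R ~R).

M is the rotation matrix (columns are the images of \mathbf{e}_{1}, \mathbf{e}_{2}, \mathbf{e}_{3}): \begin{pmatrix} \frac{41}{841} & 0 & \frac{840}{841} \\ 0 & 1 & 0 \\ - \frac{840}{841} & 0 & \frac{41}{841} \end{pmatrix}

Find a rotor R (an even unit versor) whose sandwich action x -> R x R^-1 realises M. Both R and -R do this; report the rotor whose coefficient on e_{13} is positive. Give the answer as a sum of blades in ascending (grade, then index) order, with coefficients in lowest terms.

Method: write R = a + b12*e_{12} + b13*e_{13} + b23*e_{23} with a^2 + b12^2 + b13^2 + b23^2 = 1 (so R^-1 = ~R). Expanding the columns R e_j ~R gives tr M = 4a^2 - 1 and, from the antisymmetric part, M21 - M12 = -4a*b12, M13 - M31 = 4a*b13, M32 - M23 = -4a*b23.
Here tr M = \frac{923}{841}, so a^2 = (1 + tr M)/4 = \frac{441}{841} and a = ±\frac{21}{29}. Taking a = \frac{21}{29}: M21 - M12 = 0, M13 - M31 = \frac{1680}{841}, M32 - M23 = 0, giving b12 = 0, b13 = \frac{20}{29}, b23 = 0, i.e. R = \frac{21}{29} + \frac{20}{29} e_{13}.
Its e_{13} coefficient is already positive.
Answer: \frac{21}{29} + \frac{20}{29} e_{13}. Sheet selection: the two-to-one cover makes ±R indistinguishable at the matrix level (trace \frac{923}{841}), so uniqueness comes from the required sign on e_{13}.


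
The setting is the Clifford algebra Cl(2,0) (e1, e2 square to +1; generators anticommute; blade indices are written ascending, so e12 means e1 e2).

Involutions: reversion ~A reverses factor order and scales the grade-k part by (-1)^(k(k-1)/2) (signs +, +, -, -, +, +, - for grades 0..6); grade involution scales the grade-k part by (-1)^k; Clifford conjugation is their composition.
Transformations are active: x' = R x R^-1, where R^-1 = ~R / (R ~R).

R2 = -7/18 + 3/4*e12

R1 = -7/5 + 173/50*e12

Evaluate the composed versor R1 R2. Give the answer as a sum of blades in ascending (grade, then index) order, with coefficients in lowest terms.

Distribute over the terms of R1 (each basis-blade product reordered to ascending indices, repeated generators contracted through their squares):
(-7/5) R2 = 49/90 - 21/20*e12
(173/50*e12) R2 = -519/200 - 1211/900*e12
Summing the partial products and collecting blades:
Answer: -3691/1800 - 539/225*e12


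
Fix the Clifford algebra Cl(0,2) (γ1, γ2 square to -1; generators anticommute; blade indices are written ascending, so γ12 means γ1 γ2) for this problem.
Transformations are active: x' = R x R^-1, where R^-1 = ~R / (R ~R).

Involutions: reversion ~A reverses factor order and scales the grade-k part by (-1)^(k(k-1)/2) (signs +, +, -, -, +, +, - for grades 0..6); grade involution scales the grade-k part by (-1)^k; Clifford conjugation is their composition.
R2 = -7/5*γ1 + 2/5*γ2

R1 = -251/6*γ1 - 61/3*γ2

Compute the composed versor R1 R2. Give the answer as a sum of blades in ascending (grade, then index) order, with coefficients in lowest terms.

Distribute over the terms of R1 (each basis-blade product reordered to ascending indices, repeated generators contracted through their squares):
(-251/6*γ1) R2 = -1757/30 - 251/15*γ12
(-61/3*γ2) R2 = 122/15 - 427/15*γ12
Summing the partial products and collecting blades:
Answer: -1513/30 - 226/5*γ12


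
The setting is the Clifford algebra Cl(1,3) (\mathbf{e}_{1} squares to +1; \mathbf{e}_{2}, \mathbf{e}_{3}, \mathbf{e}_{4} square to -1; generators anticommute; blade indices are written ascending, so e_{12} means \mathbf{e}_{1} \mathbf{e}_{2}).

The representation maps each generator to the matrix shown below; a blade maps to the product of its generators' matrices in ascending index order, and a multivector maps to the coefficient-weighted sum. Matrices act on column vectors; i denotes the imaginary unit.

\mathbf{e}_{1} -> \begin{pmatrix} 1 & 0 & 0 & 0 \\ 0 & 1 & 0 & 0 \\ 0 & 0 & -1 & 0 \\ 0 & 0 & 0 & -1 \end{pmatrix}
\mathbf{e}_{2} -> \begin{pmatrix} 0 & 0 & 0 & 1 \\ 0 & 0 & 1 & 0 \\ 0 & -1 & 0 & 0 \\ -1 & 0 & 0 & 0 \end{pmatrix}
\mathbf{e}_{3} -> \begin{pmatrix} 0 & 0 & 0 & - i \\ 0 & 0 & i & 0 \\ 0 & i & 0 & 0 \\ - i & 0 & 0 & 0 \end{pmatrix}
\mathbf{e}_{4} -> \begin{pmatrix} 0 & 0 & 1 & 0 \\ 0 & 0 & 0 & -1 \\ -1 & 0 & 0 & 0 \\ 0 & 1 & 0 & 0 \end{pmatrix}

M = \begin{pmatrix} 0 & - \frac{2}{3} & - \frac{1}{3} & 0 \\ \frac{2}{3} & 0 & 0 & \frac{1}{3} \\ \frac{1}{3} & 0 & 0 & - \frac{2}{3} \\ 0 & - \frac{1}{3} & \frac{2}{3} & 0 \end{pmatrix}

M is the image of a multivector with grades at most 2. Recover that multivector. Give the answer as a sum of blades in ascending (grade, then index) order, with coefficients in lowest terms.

Method: the blade images are trace-orthogonal — tr(rho(e_A) rho(e_B)^-1) = 4 if A = B and 0 otherwise — and rho(e_A)^-1 = (e_A)^2 * rho(e_A) with (e_A)^2 = +1 or -1, so the coefficient of e_A in the preimage is (e_A)^2 * tr(M rho(e_A))/4.
Nonzero projections over blades of grade <= 2: e_{4}: (e_{4})^2 = -1, tr(M rho(e_{4})) = \frac{4}{3}, coefficient -\frac{1}{3}; e_{24}: (e_{24})^2 = -1, tr(M rho(e_{24})) = \frac{8}{3}, coefficient -\frac{2}{3}. Every other blade of grade <= 2 projects to 0.
Answer: -\frac{1}{3} e_{4} - \frac{2}{3} e_{24}


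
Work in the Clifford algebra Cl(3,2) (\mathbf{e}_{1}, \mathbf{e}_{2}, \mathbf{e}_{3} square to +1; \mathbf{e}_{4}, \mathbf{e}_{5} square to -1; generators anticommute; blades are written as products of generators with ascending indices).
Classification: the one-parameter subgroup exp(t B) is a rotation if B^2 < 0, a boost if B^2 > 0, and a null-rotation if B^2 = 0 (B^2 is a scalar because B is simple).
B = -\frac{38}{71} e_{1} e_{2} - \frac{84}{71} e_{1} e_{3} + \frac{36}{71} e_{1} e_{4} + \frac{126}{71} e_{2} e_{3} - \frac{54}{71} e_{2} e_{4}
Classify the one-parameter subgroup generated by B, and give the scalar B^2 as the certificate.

B^2 term by term: the squares give (-\frac{38}{71})^2*(e_{1} e_{2})^2 + (-\frac{84}{71})^2*(e_{1} e_{3})^2 + (\frac{36}{71})^2*(e_{1} e_{4})^2 + (\frac{126}{71})^2*(e_{2} e_{3})^2 + (-\frac{54}{71})^2*(e_{2} e_{4})^2 = \frac{1444}{5041}*(-1) + \frac{7056}{5041}*(-1) + \frac{1296}{5041}*(+1) + \frac{15876}{5041}*(-1) + \frac{2916}{5041}*(+1) = -4 (each basis 2-blade squares to minus the product of its generators' squares); cross terms between blades sharing an index anticommute and cancel; the commuting (index-disjoint) pairs give grade-4 terms 2*c*c'*(blade product), which cancel blade by blade — e_{1} e_{2} e_{3} e_{4}: -\frac{9072}{5041} + \frac{9072}{5041} = 0 — confirming B is simple. So B^2 = -4.
Answer: rotation, certificate B^2 = -4. B^2 = -4 is basis-independent, so its sign is the whole story.


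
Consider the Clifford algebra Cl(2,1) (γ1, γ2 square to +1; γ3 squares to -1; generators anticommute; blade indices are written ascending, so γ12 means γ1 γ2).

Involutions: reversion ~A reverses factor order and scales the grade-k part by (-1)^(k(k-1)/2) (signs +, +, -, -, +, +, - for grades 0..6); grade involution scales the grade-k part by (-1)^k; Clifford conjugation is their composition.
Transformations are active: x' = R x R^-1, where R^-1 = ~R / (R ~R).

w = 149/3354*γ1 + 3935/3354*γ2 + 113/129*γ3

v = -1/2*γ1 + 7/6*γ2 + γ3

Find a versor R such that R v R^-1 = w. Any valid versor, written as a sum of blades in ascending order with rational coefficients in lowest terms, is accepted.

Since q(v) = q(w) = 11/18, the sum R = v + w = -764/1677*γ1 + 1308/559*γ2 + 242/129*γ3 does the job whenever invertible.
Answer: -764/1677*γ1 + 1308/559*γ2 + 242/129*γ3


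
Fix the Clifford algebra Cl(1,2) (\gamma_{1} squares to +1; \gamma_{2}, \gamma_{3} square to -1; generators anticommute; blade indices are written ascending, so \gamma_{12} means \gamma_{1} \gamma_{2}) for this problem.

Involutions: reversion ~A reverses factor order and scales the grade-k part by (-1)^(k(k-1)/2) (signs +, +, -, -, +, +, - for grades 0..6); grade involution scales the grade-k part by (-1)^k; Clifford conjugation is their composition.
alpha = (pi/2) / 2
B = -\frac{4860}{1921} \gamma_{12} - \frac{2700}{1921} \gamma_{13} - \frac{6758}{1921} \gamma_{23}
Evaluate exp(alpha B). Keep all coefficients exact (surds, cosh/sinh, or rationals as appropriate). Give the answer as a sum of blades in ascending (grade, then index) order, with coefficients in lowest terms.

B^2 term by term: the squares give (-\frac{4860}{1921})^2*(\gamma_{12})^2 + (-\frac{2700}{1921})^2*(\gamma_{13})^2 + (-\frac{6758}{1921})^2*(\gamma_{23})^2 = \frac{23619600}{3690241}*(+1) + \frac{7290000}{3690241}*(+1) + \frac{45670564}{3690241}*(-1) = -4 (each basis 2-blade squares to minus the product of its generators' squares); cross terms between blades sharing an index anticommute and cancel. So B^2 = -4.
B^2 = -4 — since the square is negative, the closed form is circular: l = 2, alpha*l = \frac{\pi}{2}, so exp(alpha B) = cos(\frac{\pi}{2}) + (sin(\frac{\pi}{2})/2)*B = 0 + (\frac{1}{2})*B.
Answer: - \frac{2430}{1921} \gamma_{12} - \frac{1350}{1921} \gamma_{13} - \frac{3379}{1921} \gamma_{23}


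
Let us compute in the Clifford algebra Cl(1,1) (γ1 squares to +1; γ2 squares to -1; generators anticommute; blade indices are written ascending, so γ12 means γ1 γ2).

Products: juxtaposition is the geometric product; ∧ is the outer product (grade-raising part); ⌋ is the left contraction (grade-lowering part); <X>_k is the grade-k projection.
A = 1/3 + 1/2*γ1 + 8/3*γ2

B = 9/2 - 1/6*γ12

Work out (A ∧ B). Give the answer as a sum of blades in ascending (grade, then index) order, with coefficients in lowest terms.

step 1: 3/2 + 9/4*γ1 + 12*γ2 - 1/18*γ12
Answer: 3/2 + 9/4*γ1 + 12*γ2 - 1/18*γ12


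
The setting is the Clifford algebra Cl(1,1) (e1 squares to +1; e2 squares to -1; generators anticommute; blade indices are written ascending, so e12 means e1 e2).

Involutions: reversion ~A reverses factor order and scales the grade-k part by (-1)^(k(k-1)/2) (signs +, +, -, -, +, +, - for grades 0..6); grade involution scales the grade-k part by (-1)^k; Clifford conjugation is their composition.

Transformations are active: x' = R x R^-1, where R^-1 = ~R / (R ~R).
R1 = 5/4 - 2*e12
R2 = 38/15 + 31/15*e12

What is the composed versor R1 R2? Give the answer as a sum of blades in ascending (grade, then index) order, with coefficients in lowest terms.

Distribute over the terms of R1 (each basis-blade product reordered to ascending indices, repeated generators contracted through their squares):
(5/4) R2 = 19/6 + 31/12*e12
(-2*e12) R2 = -62/15 - 76/15*e12
Summing the partial products and collecting blades:
Answer: -29/30 - 149/60*e12


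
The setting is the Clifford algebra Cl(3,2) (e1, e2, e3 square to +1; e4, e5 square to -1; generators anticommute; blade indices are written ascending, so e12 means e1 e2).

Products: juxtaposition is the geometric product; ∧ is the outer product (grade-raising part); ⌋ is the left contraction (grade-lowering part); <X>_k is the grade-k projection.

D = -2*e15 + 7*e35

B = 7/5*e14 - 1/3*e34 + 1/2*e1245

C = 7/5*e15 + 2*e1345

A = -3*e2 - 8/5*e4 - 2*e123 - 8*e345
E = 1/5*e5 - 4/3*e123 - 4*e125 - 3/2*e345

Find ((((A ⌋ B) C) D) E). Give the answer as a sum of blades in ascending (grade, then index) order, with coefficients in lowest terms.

step 1: -56/25*e1 + 8/15*e3 + 4/5*e125 + 3/2*e145
step 2: -28/25*e2 - 3*e3 - 21/10*e4 - 392/125*e5 - 56/75*e135 - 16/15*e145 - 8/5*e234 - 112/25*e345
step 3: 392/375*e1 - 8792/375*e3 + 2192/75*e4 - 21*e5 - 56/25*e125 + 1232/75*e134 - 6*e135 - 21/5*e145 - 196/25*e235 + 56/5*e245 + 147/10*e345 - 16/5*e12345
step 4: 3521/100 - 64228/1125*e12 + 1313/50*e13 - 1324/25*e14 - 8736/625*e15 - 7904/1125*e23 - 2002/225*e24 - 4568/375*e25 - 541/25*e34 - 28464/625*e35 + 2756/75*e45 + 21386/225*e1234 + 24668/375*e1235 - 10238/75*e1245 + 6244/375*e1345 - 4508/75*e2345
Answer: 3521/100 - 64228/1125*e12 + 1313/50*e13 - 1324/25*e14 - 8736/625*e15 - 7904/1125*e23 - 2002/225*e24 - 4568/375*e25 - 541/25*e34 - 28464/625*e35 + 2756/75*e45 + 21386/225*e1234 + 24668/375*e1235 - 10238/75*e1245 + 6244/375*e1345 - 4508/75*e2345


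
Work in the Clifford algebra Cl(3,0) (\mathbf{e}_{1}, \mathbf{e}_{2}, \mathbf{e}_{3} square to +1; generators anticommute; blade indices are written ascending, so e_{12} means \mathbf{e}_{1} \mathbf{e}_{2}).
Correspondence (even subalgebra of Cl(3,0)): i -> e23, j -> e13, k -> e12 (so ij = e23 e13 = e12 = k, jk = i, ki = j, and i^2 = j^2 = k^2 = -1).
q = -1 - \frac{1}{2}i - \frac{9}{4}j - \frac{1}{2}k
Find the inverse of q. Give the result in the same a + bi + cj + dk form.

In blades: q = -1 - \frac{1}{2} e_{12} - \frac{9}{4} e_{13} - \frac{1}{2} e_{23}.
With qbar = -1 + \frac{1}{2} e_{12} + \frac{9}{4} e_{13} + \frac{1}{2} e_{23} (scalar fixed, mapped units negated), q qbar = \frac{105}{16} (the sum of squared coefficients), so q^-1 = qbar / (\frac{105}{16}) = -\frac{16}{105} + \frac{8}{105} e_{12} + \frac{12}{35} e_{13} + \frac{8}{105} e_{23}; translating back:
Answer: -\frac{16}{105} + \frac{8}{105}i + \frac{12}{35}j + \frac{8}{105}k


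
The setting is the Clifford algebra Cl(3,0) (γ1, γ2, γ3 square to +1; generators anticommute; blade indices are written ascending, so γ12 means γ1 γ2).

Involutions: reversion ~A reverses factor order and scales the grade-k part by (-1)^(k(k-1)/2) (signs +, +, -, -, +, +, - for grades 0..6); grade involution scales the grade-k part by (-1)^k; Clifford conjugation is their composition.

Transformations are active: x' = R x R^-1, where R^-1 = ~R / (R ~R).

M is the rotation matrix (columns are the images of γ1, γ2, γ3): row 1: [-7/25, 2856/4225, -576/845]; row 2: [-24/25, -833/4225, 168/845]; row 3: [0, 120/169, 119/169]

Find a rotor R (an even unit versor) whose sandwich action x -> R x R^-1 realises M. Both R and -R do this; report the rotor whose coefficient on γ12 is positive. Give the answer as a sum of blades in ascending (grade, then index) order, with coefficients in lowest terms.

Method: write R = a + b12*γ12 + b13*γ13 + b23*γ23 with a^2 + b12^2 + b13^2 + b23^2 = 1 (so R^-1 = ~R). Expanding the columns R e_j ~R gives tr M = 4a^2 - 1 and, from the antisymmetric part, M21 - M12 = -4a*b12, M13 - M31 = 4a*b13, M32 - M23 = -4a*b23.
Here tr M = 959/4225, so a^2 = (1 + tr M)/4 = 1296/4225 and a = ±36/65. Taking a = 36/65: M21 - M12 = -6912/4225, M13 - M31 = -576/845, M32 - M23 = 432/845, giving b12 = 48/65, b13 = -4/13, b23 = -3/13, i.e. R = 36/65 + 48/65*γ12 - 4/13*γ13 - 3/13*γ23.
Its γ12 coefficient is already positive.
Answer: 36/65 + 48/65*γ12 - 4/13*γ13 - 3/13*γ23. Uniqueness: Spin(3) -> SO(3) maps R and -R to the same rotation of trace 959/4225; fixing the sign of the γ12 coefficient removes the ambiguity.


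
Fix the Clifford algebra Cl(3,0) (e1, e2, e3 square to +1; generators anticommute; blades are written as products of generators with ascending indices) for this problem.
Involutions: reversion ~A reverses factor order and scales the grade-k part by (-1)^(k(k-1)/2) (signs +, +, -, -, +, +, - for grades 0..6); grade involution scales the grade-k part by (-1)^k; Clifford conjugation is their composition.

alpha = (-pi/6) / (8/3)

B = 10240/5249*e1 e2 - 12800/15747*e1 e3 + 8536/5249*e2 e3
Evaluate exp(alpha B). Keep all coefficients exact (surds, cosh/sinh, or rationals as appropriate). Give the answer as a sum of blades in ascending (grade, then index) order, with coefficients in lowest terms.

B^2 term by term: the squares give (10240/5249)^2*(e1 e2)^2 + (-12800/15747)^2*(e1 e3)^2 + (8536/5249)^2*(e2 e3)^2 = 104857600/27552001*(-1) + 163840000/247968009*(-1) + 72863296/27552001*(-1) = -64/9 (each basis 2-blade squares to minus the product of its generators' squares); cross terms between blades sharing an index anticommute and cancel. So B^2 = -64/9.
B^2 = -64/9 — circular case — the even/odd split gives cos and sin: l = 8/3, alpha*l = -pi/6, so exp(alpha B) = cos(-pi/6) + (sin(-pi/6)/(8/3))*B = sqrt(3)/2 + (-3/16)*B.
Answer: sqrt(3)/2 - 1920/5249*e1 e2 + 800/5249*e1 e3 - 3201/10498*e2 e3


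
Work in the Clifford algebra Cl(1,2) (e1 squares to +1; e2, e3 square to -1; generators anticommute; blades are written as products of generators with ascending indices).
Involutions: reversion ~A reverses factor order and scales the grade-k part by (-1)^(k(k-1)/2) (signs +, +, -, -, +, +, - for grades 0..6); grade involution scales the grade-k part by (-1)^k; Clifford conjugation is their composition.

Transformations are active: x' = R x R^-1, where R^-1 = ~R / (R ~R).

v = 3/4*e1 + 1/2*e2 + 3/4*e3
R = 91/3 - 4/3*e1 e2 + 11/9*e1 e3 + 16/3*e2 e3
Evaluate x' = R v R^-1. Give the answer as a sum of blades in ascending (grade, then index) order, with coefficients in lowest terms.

~R = 91/3 + 4/3*e1 e2 - 11/9*e1 e3 - 16/3*e2 e3, and R ~R = 76568/81, so R^-1 = ~R / (76568/81).
R v = 45/2*e1 + 73/6*e2 + 49/2*e3 + 43/18*e1 e2 e3
Answer: 55203/76568*e1 + 2747/9571*e2 + 63483/76568*e3


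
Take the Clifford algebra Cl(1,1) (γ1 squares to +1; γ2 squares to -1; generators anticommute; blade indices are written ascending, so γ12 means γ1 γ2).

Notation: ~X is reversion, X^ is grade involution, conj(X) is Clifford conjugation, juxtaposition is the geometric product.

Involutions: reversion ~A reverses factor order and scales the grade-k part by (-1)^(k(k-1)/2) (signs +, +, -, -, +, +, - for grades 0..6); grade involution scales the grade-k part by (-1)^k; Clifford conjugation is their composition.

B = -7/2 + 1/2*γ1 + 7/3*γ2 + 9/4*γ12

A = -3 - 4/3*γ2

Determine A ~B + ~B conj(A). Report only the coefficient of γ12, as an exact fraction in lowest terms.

first term: 245/18 + 3/2*γ1 - 7/3*γ2 + 89/12*γ12
second term: 133/18 + 3/2*γ1 - 35/3*γ2 + 89/12*γ12
Answer: 89/6


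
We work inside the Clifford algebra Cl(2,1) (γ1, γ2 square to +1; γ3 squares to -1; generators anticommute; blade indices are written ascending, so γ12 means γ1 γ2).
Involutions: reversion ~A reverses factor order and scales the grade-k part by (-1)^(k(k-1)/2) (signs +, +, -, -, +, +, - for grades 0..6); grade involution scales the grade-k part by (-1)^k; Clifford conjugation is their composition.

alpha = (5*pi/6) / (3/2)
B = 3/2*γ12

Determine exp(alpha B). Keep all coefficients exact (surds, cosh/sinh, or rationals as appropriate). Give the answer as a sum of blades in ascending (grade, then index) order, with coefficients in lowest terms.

B^2 = (3/2)^2*(γ12)^2 = 9/4*(-1) = -9/4 (a basis 2-blade squares to minus the product of its generators' squares).
B^2 = -9/4 — the series telescopes trigonometrically here: l = 3/2, alpha*l = 5*pi/6, so exp(alpha B) = cos(5*pi/6) + (sin(5*pi/6)/(3/2))*B = -sqrt(3)/2 + (1/3)*B.
Answer: -sqrt(3)/2 + 1/2*γ12


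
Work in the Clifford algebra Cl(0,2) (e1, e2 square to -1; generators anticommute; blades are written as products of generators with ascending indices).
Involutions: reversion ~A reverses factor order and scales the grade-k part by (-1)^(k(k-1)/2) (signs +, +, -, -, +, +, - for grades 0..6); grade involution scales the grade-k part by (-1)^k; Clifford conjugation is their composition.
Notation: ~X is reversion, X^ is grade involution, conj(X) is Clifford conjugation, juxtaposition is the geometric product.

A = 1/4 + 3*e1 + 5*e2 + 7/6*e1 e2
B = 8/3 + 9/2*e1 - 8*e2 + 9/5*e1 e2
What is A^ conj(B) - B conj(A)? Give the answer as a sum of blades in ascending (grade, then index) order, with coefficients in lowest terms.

first term: 439/15 - 227/24*e1 - 1319/60*e2 - 7891/180*e1 e2
second term: -356/15 + 275/24*e1 - 929/60*e2 - 8849/180*e1 e2
Answer: 53 - 251/12*e1 - 13/2*e2 + 479/90*e1 e2


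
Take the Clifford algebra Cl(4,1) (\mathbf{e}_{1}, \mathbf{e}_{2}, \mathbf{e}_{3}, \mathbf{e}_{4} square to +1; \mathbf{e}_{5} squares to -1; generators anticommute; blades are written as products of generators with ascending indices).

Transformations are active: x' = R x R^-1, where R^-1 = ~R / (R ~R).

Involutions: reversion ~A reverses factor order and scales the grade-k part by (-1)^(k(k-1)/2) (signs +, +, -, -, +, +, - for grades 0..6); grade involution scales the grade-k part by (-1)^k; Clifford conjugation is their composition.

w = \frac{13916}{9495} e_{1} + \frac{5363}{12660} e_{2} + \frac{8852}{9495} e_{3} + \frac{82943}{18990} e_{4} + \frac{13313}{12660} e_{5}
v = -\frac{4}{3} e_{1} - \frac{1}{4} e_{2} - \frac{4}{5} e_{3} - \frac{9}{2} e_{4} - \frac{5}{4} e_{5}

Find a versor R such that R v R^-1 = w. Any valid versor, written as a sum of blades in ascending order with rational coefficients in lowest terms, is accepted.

Construction: equal norms (both \frac{19051}{900}) license R = v + w = \frac{1256}{9495} e_{1} + \frac{1099}{6330} e_{2} + \frac{1256}{9495} e_{3} - \frac{1256}{9495} e_{4} - \frac{628}{3165} e_{5} — nothing changes along that direction, while (v - w)/2 changes sign, so v maps onto w.
Answer: \frac{1256}{9495} e_{1} + \frac{1099}{6330} e_{2} + \frac{1256}{9495} e_{3} - \frac{1256}{9495} e_{4} - \frac{628}{3165} e_{5}


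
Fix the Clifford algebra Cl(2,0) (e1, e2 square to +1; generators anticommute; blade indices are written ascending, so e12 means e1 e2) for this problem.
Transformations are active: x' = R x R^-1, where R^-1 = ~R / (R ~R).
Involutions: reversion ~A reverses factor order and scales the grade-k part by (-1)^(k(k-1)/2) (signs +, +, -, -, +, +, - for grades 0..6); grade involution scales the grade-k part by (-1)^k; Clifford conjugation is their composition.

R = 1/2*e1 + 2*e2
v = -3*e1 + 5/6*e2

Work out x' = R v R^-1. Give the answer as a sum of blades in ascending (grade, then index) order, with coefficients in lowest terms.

~R = 1/2*e1 + 2*e2, and R ~R = 17/4, so R^-1 = ~R / (17/4).
R v = 1/6 + 77/12*e12
Answer: 155/51*e1 - 23/34*e2


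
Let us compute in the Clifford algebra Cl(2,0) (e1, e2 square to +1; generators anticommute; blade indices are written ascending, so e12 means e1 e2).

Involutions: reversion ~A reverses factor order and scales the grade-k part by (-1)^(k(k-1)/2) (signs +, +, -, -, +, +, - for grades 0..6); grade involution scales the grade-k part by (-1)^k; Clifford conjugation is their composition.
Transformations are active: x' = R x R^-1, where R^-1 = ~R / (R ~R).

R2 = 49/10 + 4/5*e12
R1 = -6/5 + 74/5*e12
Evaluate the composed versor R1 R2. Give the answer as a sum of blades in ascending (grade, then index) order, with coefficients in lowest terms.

Distribute over the terms of R1 (each basis-blade product reordered to ascending indices, repeated generators contracted through their squares):
(-6/5) R2 = -147/25 - 24/25*e12
(74/5*e12) R2 = -296/25 + 1813/25*e12
Summing the partial products and collecting blades:
Answer: -443/25 + 1789/25*e12


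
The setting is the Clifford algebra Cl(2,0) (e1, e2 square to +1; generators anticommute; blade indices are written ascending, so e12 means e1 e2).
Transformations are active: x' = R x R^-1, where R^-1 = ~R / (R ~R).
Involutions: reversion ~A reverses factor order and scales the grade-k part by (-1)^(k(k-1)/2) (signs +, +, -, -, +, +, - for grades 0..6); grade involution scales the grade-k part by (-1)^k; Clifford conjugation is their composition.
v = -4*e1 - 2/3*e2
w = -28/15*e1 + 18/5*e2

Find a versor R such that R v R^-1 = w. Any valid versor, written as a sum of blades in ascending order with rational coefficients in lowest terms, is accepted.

R = v + w = -88/15*e1 + 44/15*e2 works: the equal norms (148/9) guarantee its sandwich swaps v into w.
Answer: -88/15*e1 + 44/15*e2


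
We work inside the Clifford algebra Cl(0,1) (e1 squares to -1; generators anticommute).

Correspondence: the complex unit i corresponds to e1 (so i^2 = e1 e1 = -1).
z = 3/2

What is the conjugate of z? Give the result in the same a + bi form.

In blades: z = 3/2.
Conjugation here is Clifford conjugation: the scalar is fixed and the grade-1 and grade-2 blades all flip sign, giving 3/2; translating back:
Answer: 3/2


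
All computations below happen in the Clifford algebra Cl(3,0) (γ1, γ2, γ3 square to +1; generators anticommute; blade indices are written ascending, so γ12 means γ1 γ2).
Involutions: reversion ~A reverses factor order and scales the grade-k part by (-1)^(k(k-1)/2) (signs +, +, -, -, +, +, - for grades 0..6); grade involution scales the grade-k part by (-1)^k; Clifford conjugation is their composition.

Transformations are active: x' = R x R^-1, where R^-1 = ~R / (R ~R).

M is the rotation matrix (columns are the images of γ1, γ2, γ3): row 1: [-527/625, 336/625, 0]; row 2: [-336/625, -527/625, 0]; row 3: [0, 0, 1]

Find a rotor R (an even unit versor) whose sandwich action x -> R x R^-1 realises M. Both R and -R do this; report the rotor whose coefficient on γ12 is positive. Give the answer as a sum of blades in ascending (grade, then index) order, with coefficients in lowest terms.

Method: write R = a + b12*γ12 + b13*γ13 + b23*γ23 with a^2 + b12^2 + b13^2 + b23^2 = 1 (so R^-1 = ~R). Expanding the columns R e_j ~R gives tr M = 4a^2 - 1 and, from the antisymmetric part, M21 - M12 = -4a*b12, M13 - M31 = 4a*b13, M32 - M23 = -4a*b23.
Here tr M = -429/625, so a^2 = (1 + tr M)/4 = 49/625 and a = ±7/25. Taking a = 7/25: M21 - M12 = -672/625, M13 - M31 = 0, M32 - M23 = 0, giving b12 = 24/25, b13 = 0, b23 = 0, i.e. R = 7/25 + 24/25*γ12.
Its γ12 coefficient is already positive.
Answer: 7/25 + 24/25*γ12. Sheet selection: the two-to-one cover makes ±R indistinguishable at the matrix level (trace -429/625), so uniqueness comes from the required sign on γ12.


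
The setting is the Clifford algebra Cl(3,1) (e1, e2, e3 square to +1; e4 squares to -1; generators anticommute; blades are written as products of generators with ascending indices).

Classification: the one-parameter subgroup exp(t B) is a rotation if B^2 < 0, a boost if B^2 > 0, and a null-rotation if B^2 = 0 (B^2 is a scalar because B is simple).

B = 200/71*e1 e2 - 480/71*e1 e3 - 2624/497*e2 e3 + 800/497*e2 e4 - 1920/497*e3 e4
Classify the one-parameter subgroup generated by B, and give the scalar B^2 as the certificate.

B^2 term by term: the squares give (200/71)^2*(e1 e2)^2 + (-480/71)^2*(e1 e3)^2 + (-2624/497)^2*(e2 e3)^2 + (800/497)^2*(e2 e4)^2 + (-1920/497)^2*(e3 e4)^2 = 40000/5041*(-1) + 230400/5041*(-1) + 6885376/247009*(-1) + 640000/247009*(+1) + 3686400/247009*(+1) = -64 (each basis 2-blade squares to minus the product of its generators' squares); cross terms between blades sharing an index anticommute and cancel; the commuting (index-disjoint) pairs give grade-4 terms 2*c*c'*(blade product), which cancel blade by blade — e1 e2 e3 e4: -768000/35287 + 768000/35287 = 0 — confirming B is simple. So B^2 = -64.
Answer: rotation, certificate B^2 = -64. Check the certificate: B^2 = -64, and that sign is decisive whatever form B takes.


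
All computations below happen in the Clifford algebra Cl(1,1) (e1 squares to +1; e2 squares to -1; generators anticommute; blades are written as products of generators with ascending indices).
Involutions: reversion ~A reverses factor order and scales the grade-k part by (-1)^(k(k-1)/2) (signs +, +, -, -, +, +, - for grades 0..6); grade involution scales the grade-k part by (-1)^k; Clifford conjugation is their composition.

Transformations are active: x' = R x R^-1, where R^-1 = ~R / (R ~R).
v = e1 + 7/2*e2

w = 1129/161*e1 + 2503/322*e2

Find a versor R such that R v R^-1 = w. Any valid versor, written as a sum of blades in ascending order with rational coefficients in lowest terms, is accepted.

Sketch: the shared square -45/4 makes R = v + w = 1290/161*e1 + 1815/161*e2 the natural versor; its sandwich fixes that direction, negates (v - w)/2, and sends v to w.
Answer: 1290/161*e1 + 1815/161*e2


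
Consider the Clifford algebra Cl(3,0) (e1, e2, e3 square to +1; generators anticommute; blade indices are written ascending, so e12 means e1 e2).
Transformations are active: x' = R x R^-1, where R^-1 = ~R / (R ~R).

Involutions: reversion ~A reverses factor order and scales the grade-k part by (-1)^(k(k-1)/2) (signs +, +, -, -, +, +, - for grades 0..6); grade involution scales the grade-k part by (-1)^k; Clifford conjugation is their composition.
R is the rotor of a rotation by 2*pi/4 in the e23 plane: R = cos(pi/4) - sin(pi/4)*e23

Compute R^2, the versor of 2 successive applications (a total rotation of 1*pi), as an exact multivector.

Half-angle bookkeeping: 2 applications in e23 add up to rotor phase 2*pi/4 = pi/2, so R^2 = cos(pi/2) - sin(pi/2)*e23.
cos(pi/2) = 0 and sin(pi/2) = 1, so R^2 = -e23. The net rotation is 1*pi; the rotor keeps the half-angle phase exactly.
Answer: -e23


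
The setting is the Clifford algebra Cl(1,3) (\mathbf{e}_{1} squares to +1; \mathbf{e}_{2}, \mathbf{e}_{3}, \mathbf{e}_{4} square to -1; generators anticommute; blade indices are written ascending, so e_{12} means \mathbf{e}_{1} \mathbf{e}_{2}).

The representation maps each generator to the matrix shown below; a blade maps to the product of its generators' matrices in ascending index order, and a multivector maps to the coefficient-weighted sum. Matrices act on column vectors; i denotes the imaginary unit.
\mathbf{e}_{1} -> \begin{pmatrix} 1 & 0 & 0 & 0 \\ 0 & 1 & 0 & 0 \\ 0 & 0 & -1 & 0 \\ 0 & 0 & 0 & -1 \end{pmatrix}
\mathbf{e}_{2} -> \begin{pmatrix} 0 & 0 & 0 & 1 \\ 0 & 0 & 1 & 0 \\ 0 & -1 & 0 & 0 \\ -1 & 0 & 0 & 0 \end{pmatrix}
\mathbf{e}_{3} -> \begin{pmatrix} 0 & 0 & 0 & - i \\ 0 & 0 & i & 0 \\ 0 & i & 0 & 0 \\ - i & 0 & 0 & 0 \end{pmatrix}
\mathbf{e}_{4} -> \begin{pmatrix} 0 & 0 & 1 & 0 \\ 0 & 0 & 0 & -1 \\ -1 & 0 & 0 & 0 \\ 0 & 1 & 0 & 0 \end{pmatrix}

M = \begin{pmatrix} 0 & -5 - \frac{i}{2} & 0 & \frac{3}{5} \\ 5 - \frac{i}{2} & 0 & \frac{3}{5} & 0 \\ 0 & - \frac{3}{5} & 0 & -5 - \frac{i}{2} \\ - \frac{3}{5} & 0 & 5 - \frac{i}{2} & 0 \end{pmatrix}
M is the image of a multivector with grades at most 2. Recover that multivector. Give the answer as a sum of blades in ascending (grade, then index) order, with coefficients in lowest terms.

Method: the blade images are trace-orthogonal — tr(rho(e_A) rho(e_B)^-1) = 4 if A = B and 0 otherwise — and rho(e_A)^-1 = (e_A)^2 * rho(e_A) with (e_A)^2 = +1 or -1, so the coefficient of e_A in the preimage is (e_A)^2 * tr(M rho(e_A))/4.
Nonzero projections over blades of grade <= 2: e_{2}: (e_{2})^2 = -1, tr(M rho(e_{2})) = - \frac{12}{5}, coefficient \frac{3}{5}; e_{24}: (e_{24})^2 = -1, tr(M rho(e_{24})) = 20, coefficient -5; e_{34}: (e_{34})^2 = -1, tr(M rho(e_{34})) = -2, coefficient \frac{1}{2}. Every other blade of grade <= 2 projects to 0.
Answer: \frac{3}{5} e_{2} - 5 e_{24} + \frac{1}{2} e_{34}


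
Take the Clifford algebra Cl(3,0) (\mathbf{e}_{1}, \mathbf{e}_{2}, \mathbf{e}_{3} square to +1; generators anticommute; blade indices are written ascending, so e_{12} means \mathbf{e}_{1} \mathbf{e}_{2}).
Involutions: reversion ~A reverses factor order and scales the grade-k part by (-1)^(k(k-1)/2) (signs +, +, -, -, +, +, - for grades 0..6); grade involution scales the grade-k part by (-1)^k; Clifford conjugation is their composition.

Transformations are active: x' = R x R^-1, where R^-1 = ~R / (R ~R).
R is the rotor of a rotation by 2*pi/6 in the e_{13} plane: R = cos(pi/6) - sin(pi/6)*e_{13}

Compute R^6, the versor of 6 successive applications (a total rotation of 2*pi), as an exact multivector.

Because a rotor carries half the rotation angle, composing 6 copies of this e_{13}-plane rotor multiplies the phase: 6*(pi/6) = \pi, hence R^6 = cos(\pi) - sin(\pi)*e_{13}.
cos(\pi) = -1 and sin(\pi) = 0, so R^6 = -1. The total rotation 2*pi is 1 full turn, so every vector returns to itself, yet the rotor is -1, on the OTHER sheet of the double cover (an odd number of 2*pi turns).
Answer: -1


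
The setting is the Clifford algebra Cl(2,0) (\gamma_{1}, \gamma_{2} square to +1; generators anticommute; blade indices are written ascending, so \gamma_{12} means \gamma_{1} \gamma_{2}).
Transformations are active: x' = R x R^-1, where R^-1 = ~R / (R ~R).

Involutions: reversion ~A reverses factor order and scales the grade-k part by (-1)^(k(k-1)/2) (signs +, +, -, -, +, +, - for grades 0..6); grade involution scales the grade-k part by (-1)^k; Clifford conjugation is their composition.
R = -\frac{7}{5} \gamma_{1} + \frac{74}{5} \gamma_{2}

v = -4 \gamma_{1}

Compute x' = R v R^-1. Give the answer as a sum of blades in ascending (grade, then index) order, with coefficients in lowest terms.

~R = -\frac{7}{5} \gamma_{1} + \frac{74}{5} \gamma_{2}, and R ~R = 221, so R^-1 = ~R / (221).
R v = \frac{28}{5} + \frac{296}{5} \gamma_{12}
Answer: \frac{21708}{5525} \gamma_{1} + \frac{4144}{5525} \gamma_{2}


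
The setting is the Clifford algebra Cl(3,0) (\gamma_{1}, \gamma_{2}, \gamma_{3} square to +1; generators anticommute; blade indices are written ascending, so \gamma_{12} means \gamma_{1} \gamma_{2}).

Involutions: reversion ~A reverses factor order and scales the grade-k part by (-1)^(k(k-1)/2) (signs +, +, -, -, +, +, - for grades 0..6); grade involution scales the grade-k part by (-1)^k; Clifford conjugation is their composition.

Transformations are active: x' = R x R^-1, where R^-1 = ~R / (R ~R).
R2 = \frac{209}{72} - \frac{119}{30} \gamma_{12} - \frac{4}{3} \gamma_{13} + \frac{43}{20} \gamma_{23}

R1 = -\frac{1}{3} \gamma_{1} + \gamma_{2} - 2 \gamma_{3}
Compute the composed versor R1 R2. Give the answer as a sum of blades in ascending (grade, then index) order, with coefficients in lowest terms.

Distribute over the terms of R1 (each basis-blade product reordered to ascending indices, repeated generators contracted through their squares):
(-\frac{1}{3} \gamma_{1}) R2 = -\frac{209}{216} \gamma_{1} + \frac{119}{90} \gamma_{2} + \frac{4}{9} \gamma_{3} - \frac{43}{60} \gamma_{123}
(\gamma_{2}) R2 = \frac{119}{30} \gamma_{1} + \frac{209}{72} \gamma_{2} + \frac{43}{20} \gamma_{3} + \frac{4}{3} \gamma_{123}
(-2 \gamma_{3}) R2 = -\frac{8}{3} \gamma_{1} + \frac{43}{10} \gamma_{2} - \frac{209}{36} \gamma_{3} + \frac{119}{15} \gamma_{123}
Summing the partial products and collecting blades:
Answer: \frac{359}{1080} \gamma_{1} + \frac{341}{40} \gamma_{2} - \frac{289}{90} \gamma_{3} + \frac{171}{20} \gamma_{123}


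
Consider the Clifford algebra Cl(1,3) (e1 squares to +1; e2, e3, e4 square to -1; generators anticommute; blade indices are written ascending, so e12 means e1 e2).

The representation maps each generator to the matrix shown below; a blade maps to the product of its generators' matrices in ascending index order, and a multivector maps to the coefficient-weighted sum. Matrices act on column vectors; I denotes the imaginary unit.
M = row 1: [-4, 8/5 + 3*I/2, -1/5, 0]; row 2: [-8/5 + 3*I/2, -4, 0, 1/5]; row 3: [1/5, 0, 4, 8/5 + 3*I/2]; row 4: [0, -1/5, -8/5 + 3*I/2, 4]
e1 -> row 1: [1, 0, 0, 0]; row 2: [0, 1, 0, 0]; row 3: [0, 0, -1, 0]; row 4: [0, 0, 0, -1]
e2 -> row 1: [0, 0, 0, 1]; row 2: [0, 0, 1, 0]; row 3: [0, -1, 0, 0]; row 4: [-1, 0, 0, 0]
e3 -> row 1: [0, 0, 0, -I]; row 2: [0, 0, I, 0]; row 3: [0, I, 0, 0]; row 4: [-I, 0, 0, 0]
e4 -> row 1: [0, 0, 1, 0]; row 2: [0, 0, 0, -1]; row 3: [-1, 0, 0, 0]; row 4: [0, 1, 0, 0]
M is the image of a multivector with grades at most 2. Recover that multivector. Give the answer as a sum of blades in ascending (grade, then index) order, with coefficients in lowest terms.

Method: the blade images are trace-orthogonal — tr(rho(e_A) rho(e_B)^-1) = 4 if A = B and 0 otherwise — and rho(e_A)^-1 = (e_A)^2 * rho(e_A) with (e_A)^2 = +1 or -1, so the coefficient of e_A in the preimage is (e_A)^2 * tr(M rho(e_A))/4.
Nonzero projections over blades of grade <= 2: e1: (e1)^2 = +1, tr(M rho(e1)) = -16, coefficient -4; e4: (e4)^2 = -1, tr(M rho(e4)) = 4/5, coefficient -1/5; e24: (e24)^2 = -1, tr(M rho(e24)) = -32/5, coefficient 8/5; e34: (e34)^2 = -1, tr(M rho(e34)) = 6, coefficient -3/2. Every other blade of grade <= 2 projects to 0.
Answer: -4*e1 - 1/5*e4 + 8/5*e24 - 3/2*e34
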